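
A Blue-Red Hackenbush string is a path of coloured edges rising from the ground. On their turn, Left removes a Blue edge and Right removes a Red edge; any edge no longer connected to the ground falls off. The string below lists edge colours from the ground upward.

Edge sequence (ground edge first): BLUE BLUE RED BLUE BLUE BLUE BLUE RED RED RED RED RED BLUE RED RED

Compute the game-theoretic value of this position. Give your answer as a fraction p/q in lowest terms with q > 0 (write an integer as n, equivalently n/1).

step 1: add BLUE to get B; options L={ 0 } R={  } = 1
step 2: add BLUE to get BB; options L={ 0; 1 } R={  } = 2
step 3: add RED to get BBR; options L={ 0; 1 } R={ 2 } = 3/2
step 4: add BLUE to get BBRB; options L={ 0; 1; 3/2 } R={ 2 } = 7/4
step 5: add BLUE to get BBRBB; options L={ 0; 1; 3/2; 7/4 } R={ 2 } = 15/8
step 6: add BLUE to get BBRBBB; options L={ 0; 1; 3/2; 7/4; 15/8 } R={ 2 } = 31/16
step 7: add BLUE to get BBRBBBB; options L={ 0; 1; 3/2; 7/4; 15/8; 31/16 } R={ 2 } = 63/32
step 8: add RED to get BBRBBBBR; options L={ 0; 1; 3/2; 7/4; 15/8; 31/16 } R={ 63/32; 2 } = 125/64
step 9: add RED to get BBRBBBBRR; options L={ 0; 1; 3/2; 7/4; 15/8; 31/16 } R={ 125/64; 63/32; 2 } = 249/128
step 10: add RED to get BBRBBBBRRR; options L={ 0; 1; 3/2; 7/4; 15/8; 31/16 } R={ 249/128; 125/64; 63/32; 2 } = 497/256
step 11: add RED to get BBRBBBBRRRR; options L={ 0; 1; 3/2; 7/4; 15/8; 31/16 } R={ 497/256; 249/128; 125/64; 63/32; 2 } = 993/512
step 12: add RED to get BBRBBBBRRRRR; options L={ 0; 1; 3/2; 7/4; 15/8; 31/16 } R={ 993/512; 497/256; 249/128; 125/64; 63/32; 2 } = 1985/1024
step 13: add BLUE to get BBRBBBBRRRRRB; options L={ 0; 1; 3/2; 7/4; 15/8; 31/16; 1985/1024 } R={ 993/512; 497/256; 249/128; 125/64; 63/32; 2 } = 3971/2048
step 14: add RED to get BBRBBBBRRRRRBR; options L={ 0; 1; 3/2; 7/4; 15/8; 31/16; 1985/1024 } R={ 3971/2048; 993/512; 497/256; 249/128; 125/64; 63/32; 2 } = 7941/4096
step 15: add RED to get BBRBBBBRRRRRBRR; options L={ 0; 1; 3/2; 7/4; 15/8; 31/16; 1985/1024 } R={ 7941/4096; 3971/2048; 993/512; 497/256; 249/128; 125/64; 63/32; 2 } = 15881/8192

15881/8192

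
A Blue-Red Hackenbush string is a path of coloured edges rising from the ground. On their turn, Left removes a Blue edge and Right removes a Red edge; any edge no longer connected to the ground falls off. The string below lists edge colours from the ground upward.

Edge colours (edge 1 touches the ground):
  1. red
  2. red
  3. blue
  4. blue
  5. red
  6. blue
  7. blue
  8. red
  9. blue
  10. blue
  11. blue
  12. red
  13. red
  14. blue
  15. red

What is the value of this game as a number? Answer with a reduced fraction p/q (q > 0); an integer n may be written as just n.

g_1 [r]  L=[∅]  R=[0]  → -1
g_2 [rr]  L=[∅]  R=[-1, 0]  → -2
g_3 [rrb]  L=[-2]  R=[-1, 0]  → -3/2
g_4 [rrbb]  L=[-2, -3/2]  R=[-1, 0]  → -5/4
g_5 [rrbbr]  L=[-2, -3/2]  R=[-5/4, -1, 0]  → -11/8
g_6 [rrbbrb]  L=[-2, -3/2, -11/8]  R=[-5/4, -1, 0]  → -21/16
g_7 [rrbbrbb]  L=[-2, -3/2, -11/8, -21/16]  R=[-5/4, -1, 0]  → -41/32
g_8 [rrbbrbbr]  L=[-2, -3/2, -11/8, -21/16]  R=[-41/32, -5/4, -1, 0]  → -83/64
g_9 [rrbbrbbrb]  L=[-2, -3/2, -11/8, -21/16, -83/64]  R=[-41/32, -5/4, -1, 0]  → -165/128
g_10 [rrbbrbbrbb]  L=[-2, -3/2, -11/8, -21/16, -83/64, -165/128]  R=[-41/32, -5/4, -1, 0]  → -329/256
g_11 [rrbbrbbrbbb]  L=[-2, -3/2, -11/8, -21/16, -83/64, -165/128, -329/256]  R=[-41/32, -5/4, -1, 0]  → -657/512
g_12 [rrbbrbbrbbbr]  L=[-2, -3/2, -11/8, -21/16, -83/64, -165/128, -329/256]  R=[-657/512, -41/32, -5/4, -1, 0]  → -1315/1024
g_13 [rrbbrbbrbbbrr]  L=[-2, -3/2, -11/8, -21/16, -83/64, -165/128, -329/256]  R=[-1315/1024, -657/512, -41/32, -5/4, -1, 0]  → -2631/2048
g_14 [rrbbrbbrbbbrrb]  L=[-2, -3/2, -11/8, -21/16, -83/64, -165/128, -329/256, -2631/2048]  R=[-1315/1024, -657/512, -41/32, -5/4, -1, 0]  → -5261/4096
g_15 [rrbbrbbrbbbrrbr]  L=[-2, -3/2, -11/8, -21/16, -83/64, -165/128, -329/256, -2631/2048]  R=[-5261/4096, -1315/1024, -657/512, -41/32, -5/4, -1, 0]  → -10523/8192

-10523/8192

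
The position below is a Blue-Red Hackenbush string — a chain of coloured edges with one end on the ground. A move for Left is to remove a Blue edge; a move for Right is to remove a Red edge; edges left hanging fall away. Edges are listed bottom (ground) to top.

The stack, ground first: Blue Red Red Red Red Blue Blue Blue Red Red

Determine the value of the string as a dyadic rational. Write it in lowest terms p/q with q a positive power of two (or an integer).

1 of 10 · B · max L 0 · min R +∞ gives 1
2 of 10 · BR · max L 0 · min R 1 gives 1/2
3 of 10 · BRR · max L 0 · min R 1/2 gives 1/4
4 of 10 · BRRR · max L 0 · min R 1/4 gives 1/8
5 of 10 · BRRRR · max L 0 · min R 1/8 gives 1/16
6 of 10 · BRRRRB · max L 1/16 · min R 1/8 gives 3/32
7 of 10 · BRRRRBB · max L 3/32 · min R 1/8 gives 7/64
8 of 10 · BRRRRBBB · max L 7/64 · min R 1/8 gives 15/128
9 of 10 · BRRRRBBBR · max L 7/64 · min R 15/128 gives 29/256
10 of 10 · BRRRRBBBRR · max L 7/64 · min R 29/256 gives 57/512

57/512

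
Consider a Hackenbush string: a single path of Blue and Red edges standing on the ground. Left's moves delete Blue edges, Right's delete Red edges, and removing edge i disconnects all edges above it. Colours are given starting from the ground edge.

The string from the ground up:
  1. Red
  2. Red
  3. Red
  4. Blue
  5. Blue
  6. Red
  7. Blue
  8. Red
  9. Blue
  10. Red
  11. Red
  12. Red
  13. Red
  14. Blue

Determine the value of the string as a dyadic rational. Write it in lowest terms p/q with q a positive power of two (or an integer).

-4797/2048

Build g(s[:k]) for k = 1..14, string s = Red Red Red Blue Blue Red Blue Red Blue Red Red Red Red Blue.
g_1 [R]  L=[—]  R=[0]  = -1
g_2 [RR]  L=[—]  R=[-1,0]  = -2
g_3 [RRR]  L=[—]  R=[-2,-1,0]  = -3
g_4 [RRRB]  L=[-3]  R=[-2,-1,0]  = -5/2
g_5 [RRRBB]  L=[-3,-5/2]  R=[-2,-1,0]  = -9/4
g_6 [RRRBBR]  L=[-3,-5/2]  R=[-9/4,-2,-1,0]  = -19/8
g_7 [RRRBBRB]  L=[-3,-5/2,-19/8]  R=[-9/4,-2,-1,0]  = -37/16
g_8 [RRRBBRBR]  L=[-3,-5/2,-19/8]  R=[-37/16,-9/4,-2,-1,0]  = -75/32
g_9 [RRRBBRBRB]  L=[-3,-5/2,-19/8,-75/32]  R=[-37/16,-9/4,-2,-1,0]  = -149/64
g_10 [RRRBBRBRBR]  L=[-3,-5/2,-19/8,-75/32]  R=[-149/64,-37/16,-9/4,-2,-1,0]  = -299/128
g_11 [RRRBBRBRBRR]  L=[-3,-5/2,-19/8,-75/32]  R=[-299/128,-149/64,-37/16,-9/4,-2,-1,0]  = -599/256
g_12 [RRRBBRBRBRRR]  L=[-3,-5/2,-19/8,-75/32]  R=[-599/256,-299/128,-149/64,-37/16,-9/4,-2,-1,0]  = -1199/512
g_13 [RRRBBRBRBRRRR]  L=[-3,-5/2,-19/8,-75/32]  R=[-1199/512,-599/256,-299/128,-149/64,-37/16,-9/4,-2,-1,0]  = -2399/1024
g_14 [RRRBBRBRBRRRRB]  L=[-3,-5/2,-19/8,-75/32,-2399/1024]  R=[-1199/512,-599/256,-299/128,-149/64,-37/16,-9/4,-2,-1,0]  = -4797/2048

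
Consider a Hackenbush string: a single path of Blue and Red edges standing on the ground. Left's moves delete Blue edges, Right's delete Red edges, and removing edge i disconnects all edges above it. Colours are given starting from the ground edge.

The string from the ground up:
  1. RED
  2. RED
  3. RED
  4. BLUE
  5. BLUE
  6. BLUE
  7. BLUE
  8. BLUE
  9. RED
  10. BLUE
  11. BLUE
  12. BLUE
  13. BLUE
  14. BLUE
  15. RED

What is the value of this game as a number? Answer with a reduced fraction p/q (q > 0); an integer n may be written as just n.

-8323/4096

Prefix values for RED RED RED BLUE BLUE BLUE BLUE BLUE RED BLUE BLUE BLUE BLUE BLUE RED via {L|R} + simplicity:
R: Left { · }, Right { 0 } so simplest -1
RR: Left { · }, Right { -1; 0 } so simplest -2
RRR: Left { · }, Right { -2; -1; 0 } so simplest -3
RRRB: Left { -3 }, Right { -2; -1; 0 } so simplest -5/2
RRRBB: Left { -3; -5/2 }, Right { -2; -1; 0 } so simplest -9/4
RRRBBB: Left { -3; -5/2; -9/4 }, Right { -2; -1; 0 } so simplest -17/8
RRRBBBB: Left { -3; -5/2; -9/4; -17/8 }, Right { -2; -1; 0 } so simplest -33/16
RRRBBBBB: Left { -3; -5/2; -9/4; -17/8; -33/16 }, Right { -2; -1; 0 } so simplest -65/32
RRRBBBBBR: Left { -3; -5/2; -9/4; -17/8; -33/16 }, Right { -65/32; -2; -1; 0 } so simplest -131/64
RRRBBBBBRB: Left { -3; -5/2; -9/4; -17/8; -33/16; -131/64 }, Right { -65/32; -2; -1; 0 } so simplest -261/128
RRRBBBBBRBB: Left { -3; -5/2; -9/4; -17/8; -33/16; -131/64; -261/128 }, Right { -65/32; -2; -1; 0 } so simplest -521/256
RRRBBBBBRBBB: Left { -3; -5/2; -9/4; -17/8; -33/16; -131/64; -261/128; -521/256 }, Right { -65/32; -2; -1; 0 } so simplest -1041/512
RRRBBBBBRBBBB: Left { -3; -5/2; -9/4; -17/8; -33/16; -131/64; -261/128; -521/256; -1041/512 }, Right { -65/32; -2; -1; 0 } so simplest -2081/1024
RRRBBBBBRBBBBB: Left { -3; -5/2; -9/4; -17/8; -33/16; -131/64; -261/128; -521/256; -1041/512; -2081/1024 }, Right { -65/32; -2; -1; 0 } so simplest -4161/2048
RRRBBBBBRBBBBBR: Left { -3; -5/2; -9/4; -17/8; -33/16; -131/64; -261/128; -521/256; -1041/512; -2081/1024 }, Right { -4161/2048; -65/32; -2; -1; 0 } so simplest -8323/4096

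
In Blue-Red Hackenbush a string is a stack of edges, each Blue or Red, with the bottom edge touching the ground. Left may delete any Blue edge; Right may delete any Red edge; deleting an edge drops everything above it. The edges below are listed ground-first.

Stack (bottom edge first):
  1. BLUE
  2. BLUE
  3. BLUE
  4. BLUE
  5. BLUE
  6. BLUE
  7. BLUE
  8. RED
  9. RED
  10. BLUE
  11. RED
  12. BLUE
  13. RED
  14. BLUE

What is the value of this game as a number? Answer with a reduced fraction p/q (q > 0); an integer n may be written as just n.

811/128

Recurse on prefixes of the 14-edge string BLUE BLUE BLUE BLUE BLUE BLUE BLUE RED RED BLUE RED BLUE RED BLUE:
step 1: add BLUE to get B; options L={ 0 } R={  } — 1
step 2: add BLUE to get BB; options L={ 0; 1 } R={  } — 2
step 3: add BLUE to get BBB; options L={ 0; 1; 2 } R={  } — 3
step 4: add BLUE to get BBBB; options L={ 0; 1; 2; 3 } R={  } — 4
step 5: add BLUE to get BBBBB; options L={ 0; 1; 2; 3; 4 } R={  } — 5
step 6: add BLUE to get BBBBBB; options L={ 0; 1; 2; 3; 4; 5 } R={  } — 6
step 7: add BLUE to get BBBBBBB; options L={ 0; 1; 2; 3; 4; 5; 6 } R={  } — 7
step 8: add RED to get BBBBBBBR; options L={ 0; 1; 2; 3; 4; 5; 6 } R={ 7 } — 13/2
step 9: add RED to get BBBBBBBRR; options L={ 0; 1; 2; 3; 4; 5; 6 } R={ 13/2; 7 } — 25/4
step 10: add BLUE to get BBBBBBBRRB; options L={ 0; 1; 2; 3; 4; 5; 6; 25/4 } R={ 13/2; 7 } — 51/8
step 11: add RED to get BBBBBBBRRBR; options L={ 0; 1; 2; 3; 4; 5; 6; 25/4 } R={ 51/8; 13/2; 7 } — 101/16
step 12: add BLUE to get BBBBBBBRRBRB; options L={ 0; 1; 2; 3; 4; 5; 6; 25/4; 101/16 } R={ 51/8; 13/2; 7 } — 203/32
step 13: add RED to get BBBBBBBRRBRBR; options L={ 0; 1; 2; 3; 4; 5; 6; 25/4; 101/16 } R={ 203/32; 51/8; 13/2; 7 } — 405/64
step 14: add BLUE to get BBBBBBBRRBRBRB; options L={ 0; 1; 2; 3; 4; 5; 6; 25/4; 101/16; 405/64 } R={ 203/32; 51/8; 13/2; 7 } — 811/128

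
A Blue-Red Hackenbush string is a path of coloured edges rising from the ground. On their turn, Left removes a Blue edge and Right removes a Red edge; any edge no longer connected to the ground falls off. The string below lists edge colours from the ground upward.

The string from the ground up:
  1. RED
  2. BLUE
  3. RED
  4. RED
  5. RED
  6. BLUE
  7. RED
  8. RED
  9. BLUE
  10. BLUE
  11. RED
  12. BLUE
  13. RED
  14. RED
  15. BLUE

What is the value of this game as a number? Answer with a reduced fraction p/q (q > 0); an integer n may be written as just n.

Prefix values for RED BLUE RED RED RED BLUE RED RED BLUE BLUE RED BLUE RED RED BLUE via {L|R} + simplicity:
step 1: add RED to get R; options L={  } R={ 0 } ⇒ -1
step 2: add BLUE to get RB; options L={ -1 } R={ 0 } ⇒ -1/2
step 3: add RED to get RBR; options L={ -1 } R={ -1/2; 0 } ⇒ -3/4
step 4: add RED to get RBRR; options L={ -1 } R={ -3/4; -1/2; 0 } ⇒ -7/8
step 5: add RED to get RBRRR; options L={ -1 } R={ -7/8; -3/4; -1/2; 0 } ⇒ -15/16
step 6: add BLUE to get RBRRRB; options L={ -1; -15/16 } R={ -7/8; -3/4; -1/2; 0 } ⇒ -29/32
step 7: add RED to get RBRRRBR; options L={ -1; -15/16 } R={ -29/32; -7/8; -3/4; -1/2; 0 } ⇒ -59/64
step 8: add RED to get RBRRRBRR; options L={ -1; -15/16 } R={ -59/64; -29/32; -7/8; -3/4; -1/2; 0 } ⇒ -119/128
step 9: add BLUE to get RBRRRBRRB; options L={ -1; -15/16; -119/128 } R={ -59/64; -29/32; -7/8; -3/4; -1/2; 0 } ⇒ -237/256
step 10: add BLUE to get RBRRRBRRBB; options L={ -1; -15/16; -119/128; -237/256 } R={ -59/64; -29/32; -7/8; -3/4; -1/2; 0 } ⇒ -473/512
step 11: add RED to get RBRRRBRRBBR; options L={ -1; -15/16; -119/128; -237/256 } R={ -473/512; -59/64; -29/32; -7/8; -3/4; -1/2; 0 } ⇒ -947/1024
step 12: add BLUE to get RBRRRBRRBBRB; options L={ -1; -15/16; -119/128; -237/256; -947/1024 } R={ -473/512; -59/64; -29/32; -7/8; -3/4; -1/2; 0 } ⇒ -1893/2048
step 13: add RED to get RBRRRBRRBBRBR; options L={ -1; -15/16; -119/128; -237/256; -947/1024 } R={ -1893/2048; -473/512; -59/64; -29/32; -7/8; -3/4; -1/2; 0 } ⇒ -3787/4096
step 14: add RED to get RBRRRBRRBBRBRR; options L={ -1; -15/16; -119/128; -237/256; -947/1024 } R={ -3787/4096; -1893/2048; -473/512; -59/64; -29/32; -7/8; -3/4; -1/2; 0 } ⇒ -7575/8192
step 15: add BLUE to get RBRRRBRRBBRBRRB; options L={ -1; -15/16; -119/128; -237/256; -947/1024; -7575/8192 } R={ -3787/4096; -1893/2048; -473/512; -59/64; -29/32; -7/8; -3/4; -1/2; 0 } ⇒ -15149/16384

-15149/16384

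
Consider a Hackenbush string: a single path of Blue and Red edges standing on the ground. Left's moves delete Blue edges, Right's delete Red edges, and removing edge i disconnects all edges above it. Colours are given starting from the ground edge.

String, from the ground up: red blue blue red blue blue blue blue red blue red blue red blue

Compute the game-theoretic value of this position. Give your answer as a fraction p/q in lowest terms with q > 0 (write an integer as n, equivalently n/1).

Recurse on prefixes of the 14-edge string red blue blue red blue blue blue blue red blue red blue red blue:
step 1: add red to get r; options L={ · } R={ 0 } — -1
step 2: add blue to get rb; options L={ -1 } R={ 0 } — -1/2
step 3: add blue to get rbb; options L={ -1 -1/2 } R={ 0 } — -1/4
step 4: add red to get rbbr; options L={ -1 -1/2 } R={ -1/4 0 } — -3/8
step 5: add blue to get rbbrb; options L={ -1 -1/2 -3/8 } R={ -1/4 0 } — -5/16
step 6: add blue to get rbbrbb; options L={ -1 -1/2 -3/8 -5/16 } R={ -1/4 0 } — -9/32
step 7: add blue to get rbbrbbb; options L={ -1 -1/2 -3/8 -5/16 -9/32 } R={ -1/4 0 } — -17/64
step 8: add blue to get rbbrbbbb; options L={ -1 -1/2 -3/8 -5/16 -9/32 -17/64 } R={ -1/4 0 } — -33/128
step 9: add red to get rbbrbbbbr; options L={ -1 -1/2 -3/8 -5/16 -9/32 -17/64 } R={ -33/128 -1/4 0 } — -67/256
step 10: add blue to get rbbrbbbbrb; options L={ -1 -1/2 -3/8 -5/16 -9/32 -17/64 -67/256 } R={ -33/128 -1/4 0 } — -133/512
step 11: add red to get rbbrbbbbrbr; options L={ -1 -1/2 -3/8 -5/16 -9/32 -17/64 -67/256 } R={ -133/512 -33/128 -1/4 0 } — -267/1024
step 12: add blue to get rbbrbbbbrbrb; options L={ -1 -1/2 -3/8 -5/16 -9/32 -17/64 -67/256 -267/1024 } R={ -133/512 -33/128 -1/4 0 } — -533/2048
step 13: add red to get rbbrbbbbrbrbr; options L={ -1 -1/2 -3/8 -5/16 -9/32 -17/64 -67/256 -267/1024 } R={ -533/2048 -133/512 -33/128 -1/4 0 } — -1067/4096
step 14: add blue to get rbbrbbbbrbrbrb; options L={ -1 -1/2 -3/8 -5/16 -9/32 -17/64 -67/256 -267/1024 -1067/4096 } R={ -533/2048 -133/512 -33/128 -1/4 0 } — -2133/8192

-2133/8192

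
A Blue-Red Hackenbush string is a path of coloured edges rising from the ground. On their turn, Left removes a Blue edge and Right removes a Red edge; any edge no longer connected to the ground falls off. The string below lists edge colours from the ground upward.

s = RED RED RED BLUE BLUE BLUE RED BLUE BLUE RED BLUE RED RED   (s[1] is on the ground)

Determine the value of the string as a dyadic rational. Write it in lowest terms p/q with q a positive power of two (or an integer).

Build g(s[:k]) for k = 1..13, string s = RED RED RED BLUE BLUE BLUE RED BLUE BLUE RED BLUE RED RED.
step 1: add RED to get R; options L={  } R={ 0 } → -1
step 2: add RED to get RR; options L={  } R={ -1,0 } → -2
step 3: add RED to get RRR; options L={  } R={ -2,-1,0 } → -3
step 4: add BLUE to get RRRB; options L={ -3 } R={ -2,-1,0 } → -5/2
step 5: add BLUE to get RRRBB; options L={ -3,-5/2 } R={ -2,-1,0 } → -9/4
step 6: add BLUE to get RRRBBB; options L={ -3,-5/2,-9/4 } R={ -2,-1,0 } → -17/8
step 7: add RED to get RRRBBBR; options L={ -3,-5/2,-9/4 } R={ -17/8,-2,-1,0 } → -35/16
step 8: add BLUE to get RRRBBBRB; options L={ -3,-5/2,-9/4,-35/16 } R={ -17/8,-2,-1,0 } → -69/32
step 9: add BLUE to get RRRBBBRBB; options L={ -3,-5/2,-9/4,-35/16,-69/32 } R={ -17/8,-2,-1,0 } → -137/64
step 10: add RED to get RRRBBBRBBR; options L={ -3,-5/2,-9/4,-35/16,-69/32 } R={ -137/64,-17/8,-2,-1,0 } → -275/128
step 11: add BLUE to get RRRBBBRBBRB; options L={ -3,-5/2,-9/4,-35/16,-69/32,-275/128 } R={ -137/64,-17/8,-2,-1,0 } → -549/256
step 12: add RED to get RRRBBBRBBRBR; options L={ -3,-5/2,-9/4,-35/16,-69/32,-275/128 } R={ -549/256,-137/64,-17/8,-2,-1,0 } → -1099/512
step 13: add RED to get RRRBBBRBBRBRR; options L={ -3,-5/2,-9/4,-35/16,-69/32,-275/128 } R={ -1099/512,-549/256,-137/64,-17/8,-2,-1,0 } → -2199/1024

-2199/1024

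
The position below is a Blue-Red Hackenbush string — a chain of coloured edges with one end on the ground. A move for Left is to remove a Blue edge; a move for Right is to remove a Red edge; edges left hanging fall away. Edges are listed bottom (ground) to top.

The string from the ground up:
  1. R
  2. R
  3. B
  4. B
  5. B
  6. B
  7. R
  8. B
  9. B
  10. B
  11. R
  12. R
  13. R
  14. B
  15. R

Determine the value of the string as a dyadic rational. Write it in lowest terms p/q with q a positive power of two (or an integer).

-8763/8192

Prefix values for R R B B B B R B B B R R R B R via {L|R} + simplicity:
R: Left { (no moves) }, Right { 0 } gives simplest -1
RR: Left { (no moves) }, Right { -1; 0 } gives simplest -2
RRB: Left { -2 }, Right { -1; 0 } gives simplest -3/2
RRBB: Left { -2; -3/2 }, Right { -1; 0 } gives simplest -5/4
RRBBB: Left { -2; -3/2; -5/4 }, Right { -1; 0 } gives simplest -9/8
RRBBBB: Left { -2; -3/2; -5/4; -9/8 }, Right { -1; 0 } gives simplest -17/16
RRBBBBR: Left { -2; -3/2; -5/4; -9/8 }, Right { -17/16; -1; 0 } gives simplest -35/32
RRBBBBRB: Left { -2; -3/2; -5/4; -9/8; -35/32 }, Right { -17/16; -1; 0 } gives simplest -69/64
RRBBBBRBB: Left { -2; -3/2; -5/4; -9/8; -35/32; -69/64 }, Right { -17/16; -1; 0 } gives simplest -137/128
RRBBBBRBBB: Left { -2; -3/2; -5/4; -9/8; -35/32; -69/64; -137/128 }, Right { -17/16; -1; 0 } gives simplest -273/256
RRBBBBRBBBR: Left { -2; -3/2; -5/4; -9/8; -35/32; -69/64; -137/128 }, Right { -273/256; -17/16; -1; 0 } gives simplest -547/512
RRBBBBRBBBRR: Left { -2; -3/2; -5/4; -9/8; -35/32; -69/64; -137/128 }, Right { -547/512; -273/256; -17/16; -1; 0 } gives simplest -1095/1024
RRBBBBRBBBRRR: Left { -2; -3/2; -5/4; -9/8; -35/32; -69/64; -137/128 }, Right { -1095/1024; -547/512; -273/256; -17/16; -1; 0 } gives simplest -2191/2048
RRBBBBRBBBRRRB: Left { -2; -3/2; -5/4; -9/8; -35/32; -69/64; -137/128; -2191/2048 }, Right { -1095/1024; -547/512; -273/256; -17/16; -1; 0 } gives simplest -4381/4096
RRBBBBRBBBRRRBR: Left { -2; -3/2; -5/4; -9/8; -35/32; -69/64; -137/128; -2191/2048 }, Right { -4381/4096; -1095/1024; -547/512; -273/256; -17/16; -1; 0 } gives simplest -8763/8192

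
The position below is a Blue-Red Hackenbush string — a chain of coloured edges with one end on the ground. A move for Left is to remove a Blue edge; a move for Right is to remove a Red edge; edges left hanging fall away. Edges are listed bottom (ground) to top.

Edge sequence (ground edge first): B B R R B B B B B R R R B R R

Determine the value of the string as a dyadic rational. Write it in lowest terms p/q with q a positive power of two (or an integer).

12169/8192

Build value(s[:k]) for k = 1..15, string s = B B R R B B B B B R R R B R R.
B: Left { 0 }, Right { ∅ } -> simplest 1
BB: Left { 0 1 }, Right { ∅ } -> simplest 2
BBR: Left { 0 1 }, Right { 2 } -> simplest 3/2
BBRR: Left { 0 1 }, Right { 3/2 2 } -> simplest 5/4
BBRRB: Left { 0 1 5/4 }, Right { 3/2 2 } -> simplest 11/8
BBRRBB: Left { 0 1 5/4 11/8 }, Right { 3/2 2 } -> simplest 23/16
BBRRBBB: Left { 0 1 5/4 11/8 23/16 }, Right { 3/2 2 } -> simplest 47/32
BBRRBBBB: Left { 0 1 5/4 11/8 23/16 47/32 }, Right { 3/2 2 } -> simplest 95/64
BBRRBBBBB: Left { 0 1 5/4 11/8 23/16 47/32 95/64 }, Right { 3/2 2 } -> simplest 191/128
BBRRBBBBBR: Left { 0 1 5/4 11/8 23/16 47/32 95/64 }, Right { 191/128 3/2 2 } -> simplest 381/256
BBRRBBBBBRR: Left { 0 1 5/4 11/8 23/16 47/32 95/64 }, Right { 381/256 191/128 3/2 2 } -> simplest 761/512
BBRRBBBBBRRR: Left { 0 1 5/4 11/8 23/16 47/32 95/64 }, Right { 761/512 381/256 191/128 3/2 2 } -> simplest 1521/1024
BBRRBBBBBRRRB: Left { 0 1 5/4 11/8 23/16 47/32 95/64 1521/1024 }, Right { 761/512 381/256 191/128 3/2 2 } -> simplest 3043/2048
BBRRBBBBBRRRBR: Left { 0 1 5/4 11/8 23/16 47/32 95/64 1521/1024 }, Right { 3043/2048 761/512 381/256 191/128 3/2 2 } -> simplest 6085/4096
BBRRBBBBBRRRBRR: Left { 0 1 5/4 11/8 23/16 47/32 95/64 1521/1024 }, Right { 6085/4096 3043/2048 761/512 381/256 191/128 3/2 2 } -> simplest 12169/8192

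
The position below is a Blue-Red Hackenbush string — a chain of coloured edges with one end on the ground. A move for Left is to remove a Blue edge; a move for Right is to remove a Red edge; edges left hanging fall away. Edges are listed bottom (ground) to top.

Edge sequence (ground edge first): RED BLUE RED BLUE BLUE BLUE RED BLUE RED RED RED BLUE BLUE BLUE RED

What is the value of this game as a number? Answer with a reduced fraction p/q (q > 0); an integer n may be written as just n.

-8931/16384

v(R) = { · | 0 } so -1
v(RB) = { -1 | 0 } so -1/2
v(RBR) = { -1 | -1/2,0 } so -3/4
v(RBRB) = { -1,-3/4 | -1/2,0 } so -5/8
v(RBRBB) = { -1,-3/4,-5/8 | -1/2,0 } so -9/16
v(RBRBBB) = { -1,-3/4,-5/8,-9/16 | -1/2,0 } so -17/32
v(RBRBBBR) = { -1,-3/4,-5/8,-9/16 | -17/32,-1/2,0 } so -35/64
v(RBRBBBRB) = { -1,-3/4,-5/8,-9/16,-35/64 | -17/32,-1/2,0 } so -69/128
v(RBRBBBRBR) = { -1,-3/4,-5/8,-9/16,-35/64 | -69/128,-17/32,-1/2,0 } so -139/256
v(RBRBBBRBRR) = { -1,-3/4,-5/8,-9/16,-35/64 | -139/256,-69/128,-17/32,-1/2,0 } so -279/512
v(RBRBBBRBRRR) = { -1,-3/4,-5/8,-9/16,-35/64 | -279/512,-139/256,-69/128,-17/32,-1/2,0 } so -559/1024
v(RBRBBBRBRRRB) = { -1,-3/4,-5/8,-9/16,-35/64,-559/1024 | -279/512,-139/256,-69/128,-17/32,-1/2,0 } so -1117/2048
v(RBRBBBRBRRRBB) = { -1,-3/4,-5/8,-9/16,-35/64,-559/1024,-1117/2048 | -279/512,-139/256,-69/128,-17/32,-1/2,0 } so -2233/4096
v(RBRBBBRBRRRBBB) = { -1,-3/4,-5/8,-9/16,-35/64,-559/1024,-1117/2048,-2233/4096 | -279/512,-139/256,-69/128,-17/32,-1/2,0 } so -4465/8192
v(RBRBBBRBRRRBBBR) = { -1,-3/4,-5/8,-9/16,-35/64,-559/1024,-1117/2048,-2233/4096 | -4465/8192,-279/512,-139/256,-69/128,-17/32,-1/2,0 } so -8931/16384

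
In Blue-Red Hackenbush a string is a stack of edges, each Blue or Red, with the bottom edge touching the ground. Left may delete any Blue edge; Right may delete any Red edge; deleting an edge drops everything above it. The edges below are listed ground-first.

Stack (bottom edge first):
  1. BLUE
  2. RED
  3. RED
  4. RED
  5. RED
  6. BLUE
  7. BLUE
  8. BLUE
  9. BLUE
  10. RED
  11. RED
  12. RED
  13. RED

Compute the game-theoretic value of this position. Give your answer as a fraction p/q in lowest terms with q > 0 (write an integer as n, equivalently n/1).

G_1 [B]  L=[0]  R=[none]  => 1
G_2 [BR]  L=[0]  R=[1]  => 1/2
G_3 [BRR]  L=[0]  R=[1/2,1]  => 1/4
G_4 [BRRR]  L=[0]  R=[1/4,1/2,1]  => 1/8
G_5 [BRRRR]  L=[0]  R=[1/8,1/4,1/2,1]  => 1/16
G_6 [BRRRRB]  L=[0,1/16]  R=[1/8,1/4,1/2,1]  => 3/32
G_7 [BRRRRBB]  L=[0,1/16,3/32]  R=[1/8,1/4,1/2,1]  => 7/64
G_8 [BRRRRBBB]  L=[0,1/16,3/32,7/64]  R=[1/8,1/4,1/2,1]  => 15/128
G_9 [BRRRRBBBB]  L=[0,1/16,3/32,7/64,15/128]  R=[1/8,1/4,1/2,1]  => 31/256
G_10 [BRRRRBBBBR]  L=[0,1/16,3/32,7/64,15/128]  R=[31/256,1/8,1/4,1/2,1]  => 61/512
G_11 [BRRRRBBBBRR]  L=[0,1/16,3/32,7/64,15/128]  R=[61/512,31/256,1/8,1/4,1/2,1]  => 121/1024
G_12 [BRRRRBBBBRRR]  L=[0,1/16,3/32,7/64,15/128]  R=[121/1024,61/512,31/256,1/8,1/4,1/2,1]  => 241/2048
G_13 [BRRRRBBBBRRRR]  L=[0,1/16,3/32,7/64,15/128]  R=[241/2048,121/1024,61/512,31/256,1/8,1/4,1/2,1]  => 481/4096

481/4096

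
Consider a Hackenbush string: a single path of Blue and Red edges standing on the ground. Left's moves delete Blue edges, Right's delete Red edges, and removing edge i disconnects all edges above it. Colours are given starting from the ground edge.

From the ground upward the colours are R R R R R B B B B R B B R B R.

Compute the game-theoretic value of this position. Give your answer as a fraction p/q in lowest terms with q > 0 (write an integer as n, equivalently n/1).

-4171/1024

step 1: add R to get R; options L={  } R={ 0 } -> -1
step 2: add R to get RR; options L={  } R={ -1; 0 } -> -2
step 3: add R to get RRR; options L={  } R={ -2; -1; 0 } -> -3
step 4: add R to get RRRR; options L={  } R={ -3; -2; -1; 0 } -> -4
step 5: add R to get RRRRR; options L={  } R={ -4; -3; -2; -1; 0 } -> -5
step 6: add B to get RRRRRB; options L={ -5 } R={ -4; -3; -2; -1; 0 } -> -9/2
step 7: add B to get RRRRRBB; options L={ -5; -9/2 } R={ -4; -3; -2; -1; 0 } -> -17/4
step 8: add B to get RRRRRBBB; options L={ -5; -9/2; -17/4 } R={ -4; -3; -2; -1; 0 } -> -33/8
step 9: add B to get RRRRRBBBB; options L={ -5; -9/2; -17/4; -33/8 } R={ -4; -3; -2; -1; 0 } -> -65/16
step 10: add R to get RRRRRBBBBR; options L={ -5; -9/2; -17/4; -33/8 } R={ -65/16; -4; -3; -2; -1; 0 } -> -131/32
step 11: add B to get RRRRRBBBBRB; options L={ -5; -9/2; -17/4; -33/8; -131/32 } R={ -65/16; -4; -3; -2; -1; 0 } -> -261/64
step 12: add B to get RRRRRBBBBRBB; options L={ -5; -9/2; -17/4; -33/8; -131/32; -261/64 } R={ -65/16; -4; -3; -2; -1; 0 } -> -521/128
step 13: add R to get RRRRRBBBBRBBR; options L={ -5; -9/2; -17/4; -33/8; -131/32; -261/64 } R={ -521/128; -65/16; -4; -3; -2; -1; 0 } -> -1043/256
step 14: add B to get RRRRRBBBBRBBRB; options L={ -5; -9/2; -17/4; -33/8; -131/32; -261/64; -1043/256 } R={ -521/128; -65/16; -4; -3; -2; -1; 0 } -> -2085/512
step 15: add R to get RRRRRBBBBRBBRBR; options L={ -5; -9/2; -17/4; -33/8; -131/32; -261/64; -1043/256 } R={ -2085/512; -521/128; -65/16; -4; -3; -2; -1; 0 } -> -4171/1024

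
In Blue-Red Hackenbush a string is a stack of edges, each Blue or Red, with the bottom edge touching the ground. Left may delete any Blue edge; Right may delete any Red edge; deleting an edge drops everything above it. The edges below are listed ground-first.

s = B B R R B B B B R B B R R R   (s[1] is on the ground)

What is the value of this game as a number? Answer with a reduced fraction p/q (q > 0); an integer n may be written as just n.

Recurse on prefixes of the 14-edge string B B R R B B B B R B B R R R:
B: Left { 0 }, Right {  } gives simplest 1
BB: Left { 0 1 }, Right {  } gives simplest 2
BBR: Left { 0 1 }, Right { 2 } gives simplest 3/2
BBRR: Left { 0 1 }, Right { 3/2 2 } gives simplest 5/4
BBRRB: Left { 0 1 5/4 }, Right { 3/2 2 } gives simplest 11/8
BBRRBB: Left { 0 1 5/4 11/8 }, Right { 3/2 2 } gives simplest 23/16
BBRRBBB: Left { 0 1 5/4 11/8 23/16 }, Right { 3/2 2 } gives simplest 47/32
BBRRBBBB: Left { 0 1 5/4 11/8 23/16 47/32 }, Right { 3/2 2 } gives simplest 95/64
BBRRBBBBR: Left { 0 1 5/4 11/8 23/16 47/32 }, Right { 95/64 3/2 2 } gives simplest 189/128
BBRRBBBBRB: Left { 0 1 5/4 11/8 23/16 47/32 189/128 }, Right { 95/64 3/2 2 } gives simplest 379/256
BBRRBBBBRBB: Left { 0 1 5/4 11/8 23/16 47/32 189/128 379/256 }, Right { 95/64 3/2 2 } gives simplest 759/512
BBRRBBBBRBBR: Left { 0 1 5/4 11/8 23/16 47/32 189/128 379/256 }, Right { 759/512 95/64 3/2 2 } gives simplest 1517/1024
BBRRBBBBRBBRR: Left { 0 1 5/4 11/8 23/16 47/32 189/128 379/256 }, Right { 1517/1024 759/512 95/64 3/2 2 } gives simplest 3033/2048
BBRRBBBBRBBRRR: Left { 0 1 5/4 11/8 23/16 47/32 189/128 379/256 }, Right { 3033/2048 1517/1024 759/512 95/64 3/2 2 } gives simplest 6065/4096

6065/4096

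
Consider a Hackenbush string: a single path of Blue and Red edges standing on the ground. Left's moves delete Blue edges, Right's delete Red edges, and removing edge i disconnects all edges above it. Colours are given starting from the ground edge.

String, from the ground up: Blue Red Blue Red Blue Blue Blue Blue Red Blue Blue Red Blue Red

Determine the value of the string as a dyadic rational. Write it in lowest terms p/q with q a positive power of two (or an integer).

g(B) = { 0 | · } so 1
g(BR) = { 0 | 1 } so 1/2
g(BRB) = { 0, 1/2 | 1 } so 3/4
g(BRBR) = { 0, 1/2 | 3/4, 1 } so 5/8
g(BRBRB) = { 0, 1/2, 5/8 | 3/4, 1 } so 11/16
g(BRBRBB) = { 0, 1/2, 5/8, 11/16 | 3/4, 1 } so 23/32
g(BRBRBBB) = { 0, 1/2, 5/8, 11/16, 23/32 | 3/4, 1 } so 47/64
g(BRBRBBBB) = { 0, 1/2, 5/8, 11/16, 23/32, 47/64 | 3/4, 1 } so 95/128
g(BRBRBBBBR) = { 0, 1/2, 5/8, 11/16, 23/32, 47/64 | 95/128, 3/4, 1 } so 189/256
g(BRBRBBBBRB) = { 0, 1/2, 5/8, 11/16, 23/32, 47/64, 189/256 | 95/128, 3/4, 1 } so 379/512
g(BRBRBBBBRBB) = { 0, 1/2, 5/8, 11/16, 23/32, 47/64, 189/256, 379/512 | 95/128, 3/4, 1 } so 759/1024
g(BRBRBBBBRBBR) = { 0, 1/2, 5/8, 11/16, 23/32, 47/64, 189/256, 379/512 | 759/1024, 95/128, 3/4, 1 } so 1517/2048
g(BRBRBBBBRBBRB) = { 0, 1/2, 5/8, 11/16, 23/32, 47/64, 189/256, 379/512, 1517/2048 | 759/1024, 95/128, 3/4, 1 } so 3035/4096
g(BRBRBBBBRBBRBR) = { 0, 1/2, 5/8, 11/16, 23/32, 47/64, 189/256, 379/512, 1517/2048 | 3035/4096, 759/1024, 95/128, 3/4, 1 } so 6069/8192

6069/8192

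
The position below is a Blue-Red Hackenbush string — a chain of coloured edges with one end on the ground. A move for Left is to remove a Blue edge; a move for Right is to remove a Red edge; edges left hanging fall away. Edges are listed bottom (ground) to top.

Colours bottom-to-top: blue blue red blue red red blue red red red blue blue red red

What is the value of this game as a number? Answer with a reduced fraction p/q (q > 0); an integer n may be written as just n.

1 of 14 · b · max L 0 · min R +∞ = 1
2 of 14 · bb · max L 1 · min R +∞ = 2
3 of 14 · bbr · max L 1 · min R 2 = 3/2
4 of 14 · bbrb · max L 3/2 · min R 2 = 7/4
5 of 14 · bbrbr · max L 3/2 · min R 7/4 = 13/8
6 of 14 · bbrbrr · max L 3/2 · min R 13/8 = 25/16
7 of 14 · bbrbrrb · max L 25/16 · min R 13/8 = 51/32
8 of 14 · bbrbrrbr · max L 25/16 · min R 51/32 = 101/64
9 of 14 · bbrbrrbrr · max L 25/16 · min R 101/64 = 201/128
10 of 14 · bbrbrrbrrr · max L 25/16 · min R 201/128 = 401/256
11 of 14 · bbrbrrbrrrb · max L 401/256 · min R 201/128 = 803/512
12 of 14 · bbrbrrbrrrbb · max L 803/512 · min R 201/128 = 1607/1024
13 of 14 · bbrbrrbrrrbbr · max L 803/512 · min R 1607/1024 = 3213/2048
14 of 14 · bbrbrrbrrrbbrr · max L 803/512 · min R 3213/2048 = 6425/4096

6425/4096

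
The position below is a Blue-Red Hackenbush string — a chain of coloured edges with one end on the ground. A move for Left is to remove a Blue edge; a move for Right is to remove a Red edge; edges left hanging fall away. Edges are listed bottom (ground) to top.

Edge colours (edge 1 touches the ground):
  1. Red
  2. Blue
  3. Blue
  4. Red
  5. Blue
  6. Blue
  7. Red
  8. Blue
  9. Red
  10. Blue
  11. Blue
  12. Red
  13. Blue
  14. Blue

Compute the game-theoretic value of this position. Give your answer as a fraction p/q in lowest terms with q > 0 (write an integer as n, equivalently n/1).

R: Left { ∅ }, Right { 0 } = simplest -1
RB: Left { -1 }, Right { 0 } = simplest -1/2
RBB: Left { -1,-1/2 }, Right { 0 } = simplest -1/4
RBBR: Left { -1,-1/2 }, Right { -1/4,0 } = simplest -3/8
RBBRB: Left { -1,-1/2,-3/8 }, Right { -1/4,0 } = simplest -5/16
RBBRBB: Left { -1,-1/2,-3/8,-5/16 }, Right { -1/4,0 } = simplest -9/32
RBBRBBR: Left { -1,-1/2,-3/8,-5/16 }, Right { -9/32,-1/4,0 } = simplest -19/64
RBBRBBRB: Left { -1,-1/2,-3/8,-5/16,-19/64 }, Right { -9/32,-1/4,0 } = simplest -37/128
RBBRBBRBR: Left { -1,-1/2,-3/8,-5/16,-19/64 }, Right { -37/128,-9/32,-1/4,0 } = simplest -75/256
RBBRBBRBRB: Left { -1,-1/2,-3/8,-5/16,-19/64,-75/256 }, Right { -37/128,-9/32,-1/4,0 } = simplest -149/512
RBBRBBRBRBB: Left { -1,-1/2,-3/8,-5/16,-19/64,-75/256,-149/512 }, Right { -37/128,-9/32,-1/4,0 } = simplest -297/1024
RBBRBBRBRBBR: Left { -1,-1/2,-3/8,-5/16,-19/64,-75/256,-149/512 }, Right { -297/1024,-37/128,-9/32,-1/4,0 } = simplest -595/2048
RBBRBBRBRBBRB: Left { -1,-1/2,-3/8,-5/16,-19/64,-75/256,-149/512,-595/2048 }, Right { -297/1024,-37/128,-9/32,-1/4,0 } = simplest -1189/4096
RBBRBBRBRBBRBB: Left { -1,-1/2,-3/8,-5/16,-19/64,-75/256,-149/512,-595/2048,-1189/4096 }, Right { -297/1024,-37/128,-9/32,-1/4,0 } = simplest -2377/8192

-2377/8192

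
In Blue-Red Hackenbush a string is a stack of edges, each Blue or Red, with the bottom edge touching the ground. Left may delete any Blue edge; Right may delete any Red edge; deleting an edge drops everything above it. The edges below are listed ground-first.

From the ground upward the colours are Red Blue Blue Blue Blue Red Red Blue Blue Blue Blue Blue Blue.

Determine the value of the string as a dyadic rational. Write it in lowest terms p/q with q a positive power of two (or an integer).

Recurse on prefixes of the 13-edge string Red Blue Blue Blue Blue Red Red Blue Blue Blue Blue Blue Blue:
1 of 13 · R · max L −∞ · min R 0 ⇒ -1
2 of 13 · RB · max L -1 · min R 0 ⇒ -1/2
3 of 13 · RBB · max L -1/2 · min R 0 ⇒ -1/4
4 of 13 · RBBB · max L -1/4 · min R 0 ⇒ -1/8
5 of 13 · RBBBB · max L -1/8 · min R 0 ⇒ -1/16
6 of 13 · RBBBBR · max L -1/8 · min R -1/16 ⇒ -3/32
7 of 13 · RBBBBRR · max L -1/8 · min R -3/32 ⇒ -7/64
8 of 13 · RBBBBRRB · max L -7/64 · min R -3/32 ⇒ -13/128
9 of 13 · RBBBBRRBB · max L -13/128 · min R -3/32 ⇒ -25/256
10 of 13 · RBBBBRRBBB · max L -25/256 · min R -3/32 ⇒ -49/512
11 of 13 · RBBBBRRBBBB · max L -49/512 · min R -3/32 ⇒ -97/1024
12 of 13 · RBBBBRRBBBBB · max L -97/1024 · min R -3/32 ⇒ -193/2048
13 of 13 · RBBBBRRBBBBBB · max L -193/2048 · min R -3/32 ⇒ -385/4096

-385/4096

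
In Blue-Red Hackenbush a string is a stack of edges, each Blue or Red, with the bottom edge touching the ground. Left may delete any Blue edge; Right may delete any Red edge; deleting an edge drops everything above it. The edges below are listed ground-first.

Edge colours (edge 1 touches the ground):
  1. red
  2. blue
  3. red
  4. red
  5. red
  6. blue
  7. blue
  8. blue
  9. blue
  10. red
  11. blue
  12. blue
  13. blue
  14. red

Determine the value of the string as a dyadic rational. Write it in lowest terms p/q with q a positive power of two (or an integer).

Recurse on prefixes of the 14-edge string red blue red red red blue blue blue blue red blue blue blue red:
1 of 14 · r · max L −∞ · min R 0 gives -1
2 of 14 · rb · max L -1 · min R 0 gives -1/2
3 of 14 · rbr · max L -1 · min R -1/2 gives -3/4
4 of 14 · rbrr · max L -1 · min R -3/4 gives -7/8
5 of 14 · rbrrr · max L -1 · min R -7/8 gives -15/16
6 of 14 · rbrrrb · max L -15/16 · min R -7/8 gives -29/32
7 of 14 · rbrrrbb · max L -29/32 · min R -7/8 gives -57/64
8 of 14 · rbrrrbbb · max L -57/64 · min R -7/8 gives -113/128
9 of 14 · rbrrrbbbb · max L -113/128 · min R -7/8 gives -225/256
10 of 14 · rbrrrbbbbr · max L -113/128 · min R -225/256 gives -451/512
11 of 14 · rbrrrbbbbrb · max L -451/512 · min R -225/256 gives -901/1024
12 of 14 · rbrrrbbbbrbb · max L -901/1024 · min R -225/256 gives -1801/2048
13 of 14 · rbrrrbbbbrbbb · max L -1801/2048 · min R -225/256 gives -3601/4096
14 of 14 · rbrrrbbbbrbbbr · max L -1801/2048 · min R -3601/4096 gives -7203/8192

-7203/8192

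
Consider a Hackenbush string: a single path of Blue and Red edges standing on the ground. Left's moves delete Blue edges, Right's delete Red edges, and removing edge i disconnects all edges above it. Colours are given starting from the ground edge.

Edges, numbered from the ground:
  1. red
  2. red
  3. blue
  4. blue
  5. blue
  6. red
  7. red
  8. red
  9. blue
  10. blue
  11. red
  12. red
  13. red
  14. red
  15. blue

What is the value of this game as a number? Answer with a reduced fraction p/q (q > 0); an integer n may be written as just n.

-10045/8192

Recurse on prefixes of the 15-edge string red red blue blue blue red red red blue blue red red red red blue:
value(r) = {  | 0 } => -1
value(rr) = {  | -1,0 } => -2
value(rrb) = { -2 | -1,0 } => -3/2
value(rrbb) = { -2,-3/2 | -1,0 } => -5/4
value(rrbbb) = { -2,-3/2,-5/4 | -1,0 } => -9/8
value(rrbbbr) = { -2,-3/2,-5/4 | -9/8,-1,0 } => -19/16
value(rrbbbrr) = { -2,-3/2,-5/4 | -19/16,-9/8,-1,0 } => -39/32
value(rrbbbrrr) = { -2,-3/2,-5/4 | -39/32,-19/16,-9/8,-1,0 } => -79/64
value(rrbbbrrrb) = { -2,-3/2,-5/4,-79/64 | -39/32,-19/16,-9/8,-1,0 } => -157/128
value(rrbbbrrrbb) = { -2,-3/2,-5/4,-79/64,-157/128 | -39/32,-19/16,-9/8,-1,0 } => -313/256
value(rrbbbrrrbbr) = { -2,-3/2,-5/4,-79/64,-157/128 | -313/256,-39/32,-19/16,-9/8,-1,0 } => -627/512
value(rrbbbrrrbbrr) = { -2,-3/2,-5/4,-79/64,-157/128 | -627/512,-313/256,-39/32,-19/16,-9/8,-1,0 } => -1255/1024
value(rrbbbrrrbbrrr) = { -2,-3/2,-5/4,-79/64,-157/128 | -1255/1024,-627/512,-313/256,-39/32,-19/16,-9/8,-1,0 } => -2511/2048
value(rrbbbrrrbbrrrr) = { -2,-3/2,-5/4,-79/64,-157/128 | -2511/2048,-1255/1024,-627/512,-313/256,-39/32,-19/16,-9/8,-1,0 } => -5023/4096
value(rrbbbrrrbbrrrrb) = { -2,-3/2,-5/4,-79/64,-157/128,-5023/4096 | -2511/2048,-1255/1024,-627/512,-313/256,-39/32,-19/16,-9/8,-1,0 } => -10045/8192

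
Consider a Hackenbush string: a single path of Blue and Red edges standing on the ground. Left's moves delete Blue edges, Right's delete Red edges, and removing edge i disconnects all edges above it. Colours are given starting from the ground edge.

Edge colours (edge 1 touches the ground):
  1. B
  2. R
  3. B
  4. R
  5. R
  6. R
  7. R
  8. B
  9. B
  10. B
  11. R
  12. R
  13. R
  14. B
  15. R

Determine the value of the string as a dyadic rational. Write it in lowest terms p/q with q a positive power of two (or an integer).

step 1: add B to get B; options L={ 0 } R={ — } gives 1
step 2: add R to get BR; options L={ 0 } R={ 1 } gives 1/2
step 3: add B to get BRB; options L={ 0, 1/2 } R={ 1 } gives 3/4
step 4: add R to get BRBR; options L={ 0, 1/2 } R={ 3/4, 1 } gives 5/8
step 5: add R to get BRBRR; options L={ 0, 1/2 } R={ 5/8, 3/4, 1 } gives 9/16
step 6: add R to get BRBRRR; options L={ 0, 1/2 } R={ 9/16, 5/8, 3/4, 1 } gives 17/32
step 7: add R to get BRBRRRR; options L={ 0, 1/2 } R={ 17/32, 9/16, 5/8, 3/4, 1 } gives 33/64
step 8: add B to get BRBRRRRB; options L={ 0, 1/2, 33/64 } R={ 17/32, 9/16, 5/8, 3/4, 1 } gives 67/128
step 9: add B to get BRBRRRRBB; options L={ 0, 1/2, 33/64, 67/128 } R={ 17/32, 9/16, 5/8, 3/4, 1 } gives 135/256
step 10: add B to get BRBRRRRBBB; options L={ 0, 1/2, 33/64, 67/128, 135/256 } R={ 17/32, 9/16, 5/8, 3/4, 1 } gives 271/512
step 11: add R to get BRBRRRRBBBR; options L={ 0, 1/2, 33/64, 67/128, 135/256 } R={ 271/512, 17/32, 9/16, 5/8, 3/4, 1 } gives 541/1024
step 12: add R to get BRBRRRRBBBRR; options L={ 0, 1/2, 33/64, 67/128, 135/256 } R={ 541/1024, 271/512, 17/32, 9/16, 5/8, 3/4, 1 } gives 1081/2048
step 13: add R to get BRBRRRRBBBRRR; options L={ 0, 1/2, 33/64, 67/128, 135/256 } R={ 1081/2048, 541/1024, 271/512, 17/32, 9/16, 5/8, 3/4, 1 } gives 2161/4096
step 14: add B to get BRBRRRRBBBRRRB; options L={ 0, 1/2, 33/64, 67/128, 135/256, 2161/4096 } R={ 1081/2048, 541/1024, 271/512, 17/32, 9/16, 5/8, 3/4, 1 } gives 4323/8192
step 15: add R to get BRBRRRRBBBRRRBR; options L={ 0, 1/2, 33/64, 67/128, 135/256, 2161/4096 } R={ 4323/8192, 1081/2048, 541/1024, 271/512, 17/32, 9/16, 5/8, 3/4, 1 } gives 8645/16384

8645/16384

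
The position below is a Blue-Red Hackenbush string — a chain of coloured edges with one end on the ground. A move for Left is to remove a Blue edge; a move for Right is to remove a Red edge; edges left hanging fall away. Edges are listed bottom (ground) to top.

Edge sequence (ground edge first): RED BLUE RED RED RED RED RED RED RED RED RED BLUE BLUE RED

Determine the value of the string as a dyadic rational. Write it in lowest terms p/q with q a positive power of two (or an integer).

-8179/8192

Recurse on prefixes of the 14-edge string RED BLUE RED RED RED RED RED RED RED RED RED BLUE BLUE RED:
val(R) = { (no moves) | 0 } → -1
val(RB) = { -1 | 0 } → -1/2
val(RBR) = { -1 | -1/2 0 } → -3/4
val(RBRR) = { -1 | -3/4 -1/2 0 } → -7/8
val(RBRRR) = { -1 | -7/8 -3/4 -1/2 0 } → -15/16
val(RBRRRR) = { -1 | -15/16 -7/8 -3/4 -1/2 0 } → -31/32
val(RBRRRRR) = { -1 | -31/32 -15/16 -7/8 -3/4 -1/2 0 } → -63/64
val(RBRRRRRR) = { -1 | -63/64 -31/32 -15/16 -7/8 -3/4 -1/2 0 } → -127/128
val(RBRRRRRRR) = { -1 | -127/128 -63/64 -31/32 -15/16 -7/8 -3/4 -1/2 0 } → -255/256
val(RBRRRRRRRR) = { -1 | -255/256 -127/128 -63/64 -31/32 -15/16 -7/8 -3/4 -1/2 0 } → -511/512
val(RBRRRRRRRRR) = { -1 | -511/512 -255/256 -127/128 -63/64 -31/32 -15/16 -7/8 -3/4 -1/2 0 } → -1023/1024
val(RBRRRRRRRRRB) = { -1 -1023/1024 | -511/512 -255/256 -127/128 -63/64 -31/32 -15/16 -7/8 -3/4 -1/2 0 } → -2045/2048
val(RBRRRRRRRRRBB) = { -1 -1023/1024 -2045/2048 | -511/512 -255/256 -127/128 -63/64 -31/32 -15/16 -7/8 -3/4 -1/2 0 } → -4089/4096
val(RBRRRRRRRRRBBR) = { -1 -1023/1024 -2045/2048 | -4089/4096 -511/512 -255/256 -127/128 -63/64 -31/32 -15/16 -7/8 -3/4 -1/2 0 } → -8179/8192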